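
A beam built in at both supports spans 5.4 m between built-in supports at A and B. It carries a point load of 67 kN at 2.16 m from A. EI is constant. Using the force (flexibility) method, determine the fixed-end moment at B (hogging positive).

M_B = 34.73 kN·m

Take the two fixed-end moments M_A, M_B as redundants; the released structure is the simple span AB.
End rotations of the released simple span under the applied load (×1/EI):
  at A: point load 67 at a = 2.16: Pab(L + b)/(6LEI) = 125/EI
  at B: point load 67 at a = 2.16: Pab(L + a)/(6LEI) = 109.4/EI
  θ_A0 = 125/EI,  θ_B0 = 109.4/EI
Flexibility coefficients: a unit moment at one end gives L/(3EI) there and L/(6EI) at the far end, so f₁₁ = f₂₂ = 1.8/EI and f₁₂ = f₂₁ = 0.9/EI.
Compatibility — zero rotation at each built-in end:
  1.8 M_A + 0.9 M_B = 125
  0.9 M_A + 1.8 M_B = 109.4
Solving the pair gives M_A = 52.1 kN·m and M_B = 34.73 kN·m (hogging).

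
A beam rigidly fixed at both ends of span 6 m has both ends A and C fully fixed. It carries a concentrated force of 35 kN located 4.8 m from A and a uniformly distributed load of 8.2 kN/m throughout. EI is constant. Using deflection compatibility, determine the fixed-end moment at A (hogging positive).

M_A = 31.32 kN·m

Release both end moments; the primary structure is a simply-supported span AC with redundants M_A and M_C.
Simple-span end rotations at A and C under the given loads:
  at A: point load 35 at a = 4.8: Pab(L + b)/(6LEI) = 40.32/EI
  at C: point load 35 at a = 4.8: Pab(L + a)/(6LEI) = 60.48/EI
  at A: UDL 8.2: wL³/(24EI) = 73.8/EI
  at C: UDL 8.2: wL³/(24EI) = 73.8/EI
  θ_A0 = 114.1/EI,  θ_C0 = 134.3/EI
Flexibility coefficients: a unit moment at one end gives L/(3EI) there and L/(6EI) at the far end, so f₁₁ = f₂₂ = 2/EI and f₁₂ = f₂₁ = 1/EI.
Compatibility — zero rotation at each built-in end:
  2 M_A + 1 M_C = 114.1
  1 M_A + 2 M_C = 134.3
Solving the pair gives M_A = 31.32 kN·m and M_C = 51.48 kN·m (hogging).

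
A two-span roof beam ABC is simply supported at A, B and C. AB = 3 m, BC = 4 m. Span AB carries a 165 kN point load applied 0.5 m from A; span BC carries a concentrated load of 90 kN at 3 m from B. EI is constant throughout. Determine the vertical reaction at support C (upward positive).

Take M_B as the redundant. Released structure: two simple spans AB and BC with a hinge at B.
Rotations at B on the released spans (each span's end-slope, ×1/EI):
  span AB: point load 165 at a = 0.5: Pab(L + a)/(6LEI) = 40.1/EI
  span BC: point load 90 at a = 3: Pab(L + b)/(6LEI) = 56.25/EI
  relative rotation θ_0 = (40.1 + 56.25)/EI = 96.35/EI
A unit hogging moment at B produces rotation L₁/(3EI) + L₂/(3EI) = 2.333/EI.
Compatibility: M_B·(L₁+L₂)/(3EI) = θ_0, giving M_B = 41.29 kN·m (hogging).
Span BC, ΣM about C: R_B^{BC}·4 = 90 + 41.29, so R_B^{BC} = 32.82 kN and R_C = 90 − 32.82 = 57.18 kN.

R_C = 57.18 kN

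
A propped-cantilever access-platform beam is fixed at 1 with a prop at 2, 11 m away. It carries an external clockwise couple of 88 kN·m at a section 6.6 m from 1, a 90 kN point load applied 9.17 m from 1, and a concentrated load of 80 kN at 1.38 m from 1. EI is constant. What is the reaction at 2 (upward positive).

Release the roller at 2. Primary structure: cantilever fixed at 1.
Primary-structure tip deflection at 2 by superposition:
  clockwise couple 88 at a = 6.6: M₀a(2L − a)/(2EI) = 4472/EI
  point load 90 at a = 9.17: Pa²(3L − a)/(6EI) = 30058/EI
  point load 80 at a = 1.38: Pa²(3L − a)/(6EI) = 802.9/EI
  δ_0 = 35333/EI
Tip deflection under a unit load at 2: L³/(3EI) = 443.7/EI.
The prop prevents deflection at 2: R_2 = δ_0/δ_{22} = 35333/443.7 = 79.64 kN.

R_2 = 79.64 kN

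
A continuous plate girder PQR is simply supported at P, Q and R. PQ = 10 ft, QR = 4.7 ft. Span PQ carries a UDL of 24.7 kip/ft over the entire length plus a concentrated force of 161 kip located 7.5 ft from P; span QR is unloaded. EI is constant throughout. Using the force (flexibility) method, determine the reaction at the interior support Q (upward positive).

Release continuity at Q by inserting a hinge; the redundant is the internal moment M_Q. The primary structure is two simply-supported spans PQ and QR.
End slopes at the hinge Q, treating each span as simply supported:
  span PQ: UDL 24.7: wL³/(24EI) = 1029/EI
  span PQ: point load 161 at a = 7.5: Pab(L + a)/(6LEI) = 880.5/EI
  relative rotation θ_0 = (1910 + 0)/EI = 1910/EI
A unit hogging moment at Q produces rotation L₁/(3EI) + L₂/(3EI) = 4.9/EI.
Slope continuity at Q: θ_0 = M_Q·4.9/EI, so M_Q = 1910/4.9 = 389.7 kip·ft (hogging).
Span PQ, ΣM about P with M_Q applied at Q: R_Q^{PQ}·10 = 2442 + 389.7, so R_Q^{PQ} = 283.2 kip and R_P = 408 − 283.2 = 124.8 kip.
Span QR, ΣM about R: R_Q^{QR}·4.7 = 0 + 389.7, so R_Q^{QR} = 82.92 kip and R_R = 0 − 82.92 = -82.92 kip.
R_Q = 283.2 + 82.92 = 366.1 kip.

R_Q = 366.1 kip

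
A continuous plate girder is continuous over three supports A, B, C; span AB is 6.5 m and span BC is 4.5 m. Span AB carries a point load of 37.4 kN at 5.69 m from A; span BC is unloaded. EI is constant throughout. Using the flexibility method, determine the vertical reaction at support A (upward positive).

Take M_B as the redundant. Released structure: two simple spans AB and BC with a hinge at B.
Discontinuity in slope at B on the released structure — sum the simple-span end rotations:
  span AB: point load 37.4 at a = 5.69: Pab(L + a)/(6LEI) = 53.88/EI
  relative rotation θ_0 = (53.88 + 0)/EI = 53.88/EI
A unit hogging moment at B produces rotation L₁/(3EI) + L₂/(3EI) = 3.667/EI.
Compatibility: M_B·(L₁+L₂)/(3EI) = θ_0, giving M_B = 14.69 kN·m (hogging).
Span AB, ΣM about A with M_B applied at B: R_B^{AB}·6.5 = 212.8 + 14.69, so R_B^{AB} = 35 kN and R_A = 37.4 − 35 = 2.4 kN.

R_A = 2.4 kN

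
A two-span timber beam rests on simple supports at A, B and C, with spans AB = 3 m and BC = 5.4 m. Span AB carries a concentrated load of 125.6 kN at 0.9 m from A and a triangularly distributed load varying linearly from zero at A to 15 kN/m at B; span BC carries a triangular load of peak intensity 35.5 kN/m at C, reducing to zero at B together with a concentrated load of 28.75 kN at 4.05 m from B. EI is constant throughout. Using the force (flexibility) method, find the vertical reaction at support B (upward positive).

R_B = 129.2 kN

Release continuity at B by inserting a hinge; the redundant is the internal moment M_B. The primary structure is two simply-supported spans AB and BC.
End slopes at the hinge B, treating each span as simply supported:
  span AB: point load 125.6 at a = 0.9: Pab(L + a)/(6LEI) = 51.43/EI
  span AB: triangular load, peak 15: w₀L³/(45EI) = 9/EI
  span BC: triangular load, peak 35.5: 7w₀L³/(360EI) = 108.7/EI
  span BC: point load 28.75 at a = 4.05: Pab(L + b)/(6LEI) = 32.75/EI
  relative rotation θ_0 = (60.43 + 141.4)/EI = 201.9/EI
A unit hogging moment at B produces rotation L₁/(3EI) + L₂/(3EI) = 2.8/EI.
Compatibility: M_B·(L₁+L₂)/(3EI) = θ_0, giving M_B = 72.1 kN·m (hogging).
Span AB, ΣM about A with M_B applied at B: R_B^{AB}·3 = 158 + 72.1, so R_B^{AB} = 76.71 kN and R_A = 148.1 − 76.71 = 71.39 kN.
Span BC, ΣM about C: R_B^{BC}·5.4 = 211.3 + 72.1, so R_B^{BC} = 52.49 kN and R_C = 124.6 − 52.49 = 72.11 kN.
R_B = 76.71 + 52.49 = 129.2 kN.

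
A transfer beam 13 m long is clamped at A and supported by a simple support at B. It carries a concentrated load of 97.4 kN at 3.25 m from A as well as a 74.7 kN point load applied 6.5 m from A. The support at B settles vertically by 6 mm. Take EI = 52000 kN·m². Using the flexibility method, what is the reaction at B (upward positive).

Remove the prop at B; the released (primary) structure is a cantilever built in at A.
Free-end deflection of the primary structure under the applied loading (downward +):
  point load 97.4 at a = 3.25: Pa²(3L − a)/(6EI) = 6130/EI
  point load 74.7 at a = 6.5: Pa²(3L − a)/(6EI) = 17095/EI
  δ_0 = 23225/EI
Tip deflection under a unit load at B: L³/(3EI) = 732.3/EI.
With EI = 52000 kN·m²: δ_0 = 0.44664 m and δ_{BB} = 0.014083 m/kN.
Compatibility — the beam at B must follow the support down by 0.006 m: δ_0 − R_B·δ_{BB} = 0.006, so R_B = (0.44664 − 0.006)/0.014083 = 31.29 kN.

R_B = 31.29 kN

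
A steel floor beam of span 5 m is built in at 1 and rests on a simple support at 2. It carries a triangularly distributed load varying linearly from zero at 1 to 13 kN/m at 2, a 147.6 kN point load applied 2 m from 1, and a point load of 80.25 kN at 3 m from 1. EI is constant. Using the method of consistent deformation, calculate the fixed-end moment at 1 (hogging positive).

M_1 = 228.1 kN·m

Choose R_2 as the redundant. The primary structure is the cantilever fixed at 1.
Free-end deflection of the primary structure under the applied loading (downward +):
  triangular load, peak 13 at the free end: 11w₀L⁴/(120EI) = 744.8/EI
  point load 147.6 at a = 2: Pa²(3L − a)/(6EI) = 1279/EI
  point load 80.25 at a = 3: Pa²(3L − a)/(6EI) = 1444/EI
  δ_0 = 3468/EI
Tip deflection under a unit load at 2: L³/(3EI) = 41.67/EI.
Compatibility at 2: δ_0 − R_2·δ_{22} = 0, so R_2 = 3468/41.67 = 83.24 kN.
Moment equilibrium about 1: M_1 = Σ(load moments about 1) − R_2·L = 644.3 − 83.24×5 = 228.1 kN·m.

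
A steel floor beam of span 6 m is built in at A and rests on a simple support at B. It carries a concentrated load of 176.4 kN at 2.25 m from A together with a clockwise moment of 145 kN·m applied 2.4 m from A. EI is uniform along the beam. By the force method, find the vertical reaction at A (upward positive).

R_A = 120.6 kN

Choose R_B as the redundant. The primary structure is the cantilever fixed at A.
Primary-structure tip deflection at B by superposition:
  point load 176.4 at a = 2.25: Pa²(3L − a)/(6EI) = 2344/EI
  clockwise couple 145 at a = 2.4: M₀a(2L − a)/(2EI) = 1670/EI
  δ_0 = 4015/EI
Flexibility coefficient — unit upward force at B: δ_{BB} = L³/(3EI) = 72/EI.
The prop prevents deflection at B: R_B = δ_0/δ_{BB} = 4015/72 = 55.76 kN.
Vertical equilibrium: R_A = ΣP − R_B = 176.4 − 55.76 = 120.6 kN.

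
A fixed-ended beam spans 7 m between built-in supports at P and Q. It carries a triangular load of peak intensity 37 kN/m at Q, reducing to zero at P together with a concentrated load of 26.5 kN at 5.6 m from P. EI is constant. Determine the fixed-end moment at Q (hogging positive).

M_Q = 114.4 kN·m

Release both end moments; the primary structure is a simply-supported span PQ with redundants M_P and M_Q.
Simple-span end rotations at P and Q under the given loads:
  at P: triangular load, peak 37: 7w₀L³/(360EI) = 246.8/EI
  at Q: triangular load, peak 37: w₀L³/(45EI) = 282/EI
  at P: point load 26.5 at a = 5.6: Pab(L + b)/(6LEI) = 41.55/EI
  at Q: point load 26.5 at a = 5.6: Pab(L + a)/(6LEI) = 62.33/EI
  θ_P0 = 288.3/EI,  θ_Q0 = 344.4/EI
Flexibility coefficients: a unit moment at one end gives L/(3EI) there and L/(6EI) at the far end, so f₁₁ = f₂₂ = 2.333/EI and f₁₂ = f₂₁ = 1.167/EI.
Compatibility — zero rotation at each built-in end:
  2.333 M_P + 1.167 M_Q = 288.3
  1.167 M_P + 2.333 M_Q = 344.4
Solving the pair gives M_P = 66.37 kN·m and M_Q = 114.4 kN·m (hogging).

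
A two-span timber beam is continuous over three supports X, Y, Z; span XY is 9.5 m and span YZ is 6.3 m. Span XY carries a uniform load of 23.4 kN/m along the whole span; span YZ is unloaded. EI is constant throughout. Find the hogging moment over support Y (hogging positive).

M_Y = 158.7 kN·m

Release continuity at Y by inserting a hinge; the redundant is the internal moment M_Y. The primary structure is two simply-supported spans XY and YZ.
Discontinuity in slope at Y on the released structure — sum the simple-span end rotations:
  span XY: UDL 23.4: wL³/(24EI) = 835.9/EI
  relative rotation θ_0 = (835.9 + 0)/EI = 835.9/EI
A unit hogging moment at Y produces rotation L₁/(3EI) + L₂/(3EI) = 5.267/EI.
Slope continuity at Y: θ_0 = M_Y·5.267/EI, so M_Y = 835.9/5.267 = 158.7 kN·m (hogging).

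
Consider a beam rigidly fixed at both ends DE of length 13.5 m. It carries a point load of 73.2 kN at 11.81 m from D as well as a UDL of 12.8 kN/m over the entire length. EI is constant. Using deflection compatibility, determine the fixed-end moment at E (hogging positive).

M_E = 289.1 kN·m

Release both end moments; the primary structure is a simply-supported span DE with redundants M_D and M_E.
End rotations of the released simple span under the applied load (×1/EI):
  at D: point load 73.2 at a = 11.81: Pab(L + b)/(6LEI) = 274/EI
  at E: point load 73.2 at a = 11.81: Pab(L + a)/(6LEI) = 456.5/EI
  at D: UDL 12.8: wL³/(24EI) = 1312/EI
  at E: UDL 12.8: wL³/(24EI) = 1312/EI
  θ_D0 = 1586/EI,  θ_E0 = 1769/EI
Flexibility coefficients: a unit moment at one end gives L/(3EI) there and L/(6EI) at the far end, so f₁₁ = f₂₂ = 4.5/EI and f₁₂ = f₂₁ = 2.25/EI.
Compatibility — zero rotation at each built-in end:
  4.5 M_D + 2.25 M_E = 1586
  2.25 M_D + 4.5 M_E = 1769
Solving the pair gives M_D = 207.9 kN·m and M_E = 289.1 kN·m (hogging).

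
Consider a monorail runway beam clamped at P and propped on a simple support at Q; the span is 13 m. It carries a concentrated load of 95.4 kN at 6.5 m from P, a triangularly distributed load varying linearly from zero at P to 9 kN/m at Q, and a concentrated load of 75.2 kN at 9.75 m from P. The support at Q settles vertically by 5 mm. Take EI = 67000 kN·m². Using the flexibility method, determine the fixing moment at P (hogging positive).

Take the reaction at Q as the redundant and release it; the primary structure is a cantilever fixed at P.
Primary-structure tip deflection at Q by superposition:
  point load 95.4 at a = 6.5: Pa²(3L − a)/(6EI) = 21833/EI
  triangular load, peak 9 at the free end: 11w₀L⁴/(120EI) = 23563/EI
  point load 75.2 at a = 9.75: Pa²(3L − a)/(6EI) = 34850/EI
  δ_0 = 80245/EI
Tip deflection under a unit load at Q: L³/(3EI) = 732.3/EI.
With EI = 67000 kN·m²: δ_0 = 1.1977 m and δ_{QQ} = 0.01093 m/kN.
Compatibility — the beam at Q must follow the support down by 0.005 m: δ_0 − R_Q·δ_{QQ} = 0.005, so R_Q = (1.1977 − 0.005)/0.01093 = 109.1 kN.
Moment equilibrium about P: M_P = Σ(load moments about P) − R_Q·L = 1860 − 109.1×13 = 441.8 kN·m.

M_P = 441.8 kN·m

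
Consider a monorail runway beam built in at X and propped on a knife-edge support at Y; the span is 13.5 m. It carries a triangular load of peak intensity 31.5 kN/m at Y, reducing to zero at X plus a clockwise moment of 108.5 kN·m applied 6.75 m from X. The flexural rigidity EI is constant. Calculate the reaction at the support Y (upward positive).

R_Y = 126 kN

Take the reaction at Y as the redundant and release it; the primary structure is a cantilever fixed at X.
Primary-structure tip deflection at Y by superposition:
  triangular load, peak 31.5 at the free end: 11w₀L⁴/(120EI) = 95908/EI
  clockwise couple 108.5 at a = 6.75: M₀a(2L − a)/(2EI) = 7415/EI
  δ_0 = 103324/EI
Tip deflection under a unit load at Y: L³/(3EI) = 820.1/EI.
Compatibility at Y: δ_0 − R_Y·δ_{YY} = 0, so R_Y = 103324/820.1 = 126 kN.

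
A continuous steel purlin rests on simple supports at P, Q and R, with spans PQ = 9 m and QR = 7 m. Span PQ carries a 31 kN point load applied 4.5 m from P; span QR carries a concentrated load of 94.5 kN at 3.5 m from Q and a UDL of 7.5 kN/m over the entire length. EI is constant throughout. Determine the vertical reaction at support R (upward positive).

Insert a hinge at Q; M_Q is the redundant, and each span becomes simply supported.
End slopes at the hinge Q, treating each span as simply supported:
  span PQ: point load 31 at a = 4.5: Pab(L + a)/(6LEI) = 156.9/EI
  span QR: point load 94.5 at a = 3.5: Pab(L + b)/(6LEI) = 289.4/EI
  span QR: UDL 7.5: wL³/(24EI) = 107.2/EI
  relative rotation θ_0 = (156.9 + 396.6)/EI = 553.5/EI
A unit hogging moment at Q produces rotation L₁/(3EI) + L₂/(3EI) = 5.333/EI.
Slope continuity at Q: θ_0 = M_Q·5.333/EI, so M_Q = 553.5/5.333 = 103.8 kN·m (hogging).
Span QR, ΣM about R: R_Q^{QR}·7 = 514.5 + 103.8, so R_Q^{QR} = 88.33 kN and R_R = 147 − 88.33 = 58.67 kN.

R_R = 58.67 kN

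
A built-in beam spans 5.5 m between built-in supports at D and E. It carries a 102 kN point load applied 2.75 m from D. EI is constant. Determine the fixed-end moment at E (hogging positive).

Release both end moments; the primary structure is a simply-supported span DE with redundants M_D and M_E.
On the primary (simply-supported) span, the end slopes from the loading are:
  at D: point load 102 at a = 2.75: Pab(L + b)/(6LEI) = 192.8/EI
  at E: point load 102 at a = 2.75: Pab(L + a)/(6LEI) = 192.8/EI
  θ_D0 = 192.8/EI,  θ_E0 = 192.8/EI
Flexibility coefficients: a unit moment at one end gives L/(3EI) there and L/(6EI) at the far end, so f₁₁ = f₂₂ = 1.833/EI and f₁₂ = f₂₁ = 0.9167/EI.
Compatibility — zero rotation at each built-in end:
  1.833 M_D + 0.9167 M_E = 192.8
  0.9167 M_D + 1.833 M_E = 192.8
Solving the pair gives M_D = 70.12 kN·m and M_E = 70.12 kN·m (hogging).

M_E = 70.12 kN·m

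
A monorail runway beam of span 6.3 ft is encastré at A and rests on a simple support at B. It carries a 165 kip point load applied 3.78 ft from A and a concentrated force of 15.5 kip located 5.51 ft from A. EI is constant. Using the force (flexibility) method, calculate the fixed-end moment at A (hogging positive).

Take the reaction at B as the redundant and release it; the primary structure is a cantilever fixed at A.
Free-end deflection of the primary structure under the applied loading (downward +):
  point load 165 at a = 3.78: Pa²(3L − a)/(6EI) = 5941/EI
  point load 15.5 at a = 5.51: Pa²(3L − a)/(6EI) = 1050/EI
  δ_0 = 6991/EI
Tip deflection under a unit load at B: L³/(3EI) = 83.35/EI.
The prop prevents deflection at B: R_B = δ_0/δ_{BB} = 6991/83.35 = 83.88 kip.
Moment equilibrium about A: M_A = Σ(load moments about A) − R_B·L = 709.1 − 83.88×6.3 = 180.7 kip·ft.

M_A = 180.7 kip·ft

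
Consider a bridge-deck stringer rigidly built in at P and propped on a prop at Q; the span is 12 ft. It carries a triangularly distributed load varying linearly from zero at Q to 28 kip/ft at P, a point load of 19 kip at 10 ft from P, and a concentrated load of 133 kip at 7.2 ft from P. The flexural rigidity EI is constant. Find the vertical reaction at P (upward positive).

R_P = 214.7 kip

Remove the prop at Q; the released (primary) structure is a cantilever built in at P.
Downward deflection at the released point Q due to the loads:
  triangular load, peak 28 at the fixed end: w₀L⁴/(30EI) = 19354/EI
  point load 19 at a = 10: Pa²(3L − a)/(6EI) = 8233/EI
  point load 133 at a = 7.2: Pa²(3L − a)/(6EI) = 33095/EI
  δ_0 = 60682/EI
Flexibility coefficient — unit upward force at Q: δ_{QQ} = L³/(3EI) = 576/EI.
Compatibility at Q: δ_0 − R_Q·δ_{QQ} = 0, so R_Q = 60682/576 = 105.3 kip.
Vertical equilibrium: R_P = ΣP − R_Q = 320 − 105.3 = 214.7 kip.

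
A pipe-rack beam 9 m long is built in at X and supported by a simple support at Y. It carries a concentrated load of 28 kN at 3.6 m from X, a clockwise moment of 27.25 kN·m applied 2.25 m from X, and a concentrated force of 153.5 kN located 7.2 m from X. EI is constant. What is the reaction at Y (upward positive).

R_Y = 115.9 kN

Choose R_Y as the redundant. The primary structure is the cantilever fixed at X.
Free-end deflection of the primary structure under the applied loading (downward +):
  point load 28 at a = 3.6: Pa²(3L − a)/(6EI) = 1415/EI
  clockwise couple 27.25 at a = 2.25: M₀a(2L − a)/(2EI) = 482.8/EI
  point load 153.5 at a = 7.2: Pa²(3L − a)/(6EI) = 26260/EI
  δ_0 = 28158/EI
Tip deflection under a unit load at Y: L³/(3EI) = 243/EI.
Compatibility at Y: δ_0 − R_Y·δ_{YY} = 0, so R_Y = 28158/243 = 115.9 kN.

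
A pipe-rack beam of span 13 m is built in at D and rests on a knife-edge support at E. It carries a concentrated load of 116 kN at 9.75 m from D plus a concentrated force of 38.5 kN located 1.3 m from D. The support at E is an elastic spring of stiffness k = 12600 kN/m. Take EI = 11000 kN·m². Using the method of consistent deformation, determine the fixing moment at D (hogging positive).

Take the reaction at E as the redundant and release it; the primary structure is a cantilever fixed at D.
Primary-structure tip deflection at E by superposition:
  point load 116 at a = 9.75: Pa²(3L − a)/(6EI) = 53758/EI
  point load 38.5 at a = 1.3: Pa²(3L − a)/(6EI) = 408.8/EI
  δ_0 = 54167/EI
Tip deflection under a unit load at E: L³/(3EI) = 732.3/EI.
With EI = 11000 kN·m²: δ_0 = 4.9242 m and δ_{EE} = 0.066576 m/kN.
Compatibility — the spring shortens by R_E/k under the reaction it provides: δ_0 − R_E·δ_{EE} = R_E/k. With 1/k = 0.000079 m/kN, R_E = δ_0 / (δ_{EE} + 1/k) = 4.9242 / (0.066576 + 0.000079) = 73.88 kN.
Moment equilibrium about D: M_D = Σ(load moments about D) − R_E·L = 1181 − 73.88×13 = 220.7 kN·m.

M_D = 220.7 kN·m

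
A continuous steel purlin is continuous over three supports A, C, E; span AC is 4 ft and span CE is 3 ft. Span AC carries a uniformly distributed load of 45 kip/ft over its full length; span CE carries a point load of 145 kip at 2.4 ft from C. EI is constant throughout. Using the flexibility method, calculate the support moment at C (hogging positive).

Release continuity at C by inserting a hinge; the redundant is the internal moment M_C. The primary structure is two simply-supported spans AC and CE.
End slopes at the hinge C, treating each span as simply supported:
  span AC: UDL 45: wL³/(24EI) = 120/EI
  span CE: point load 145 at a = 2.4: Pab(L + b)/(6LEI) = 41.76/EI
  relative rotation θ_0 = (120 + 41.76)/EI = 161.8/EI
A unit hogging moment at C produces rotation L₁/(3EI) + L₂/(3EI) = 2.333/EI.
Compatibility: M_C·(L₁+L₂)/(3EI) = θ_0, giving M_C = 69.33 kip·ft (hogging).

M_C = 69.33 kip·ft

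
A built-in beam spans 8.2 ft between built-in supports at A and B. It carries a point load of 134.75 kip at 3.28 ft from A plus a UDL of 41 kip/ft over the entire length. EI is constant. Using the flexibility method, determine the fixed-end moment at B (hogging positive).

Release both end moments; the primary structure is a simply-supported span AB with redundants M_A and M_B.
End rotations of the released simple span under the applied load (×1/EI):
  at A: point load 134.75 at a = 3.28: Pab(L + b)/(6LEI) = 579.9/EI
  at B: point load 134.75 at a = 3.28: Pab(L + a)/(6LEI) = 507.4/EI
  at A: UDL 41: wL³/(24EI) = 941.9/EI
  at B: UDL 41: wL³/(24EI) = 941.9/EI
  θ_A0 = 1522/EI,  θ_B0 = 1449/EI
Flexibility coefficients: a unit moment at one end gives L/(3EI) there and L/(6EI) at the far end, so f₁₁ = f₂₂ = 2.733/EI and f₁₂ = f₂₁ = 1.367/EI.
Compatibility — zero rotation at each built-in end:
  2.733 M_A + 1.367 M_B = 1522
  1.367 M_A + 2.733 M_B = 1449
Solving the pair gives M_A = 388.8 kip·ft and M_B = 335.8 kip·ft (hogging).

M_B = 335.8 kip·ft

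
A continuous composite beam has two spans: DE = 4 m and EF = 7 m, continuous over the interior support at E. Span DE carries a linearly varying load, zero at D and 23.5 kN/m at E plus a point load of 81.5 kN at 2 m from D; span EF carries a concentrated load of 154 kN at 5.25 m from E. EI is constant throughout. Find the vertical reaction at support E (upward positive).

Insert a hinge at E; M_E is the redundant, and each span becomes simply supported.
End slopes at the hinge E, treating each span as simply supported:
  span DE: triangular load, peak 23.5: w₀L³/(45EI) = 33.42/EI
  span DE: point load 81.5 at a = 2: Pab(L + a)/(6LEI) = 81.5/EI
  span EF: point load 154 at a = 5.25: Pab(L + b)/(6LEI) = 294.8/EI
  relative rotation θ_0 = (114.9 + 294.8)/EI = 409.7/EI
A unit hogging moment at E produces rotation L₁/(3EI) + L₂/(3EI) = 3.667/EI.
Compatibility: M_E·(L₁+L₂)/(3EI) = θ_0, giving M_E = 111.7 kN·m (hogging).
Span DE, ΣM about D with M_E applied at E: R_E^{DE}·4 = 288.3 + 111.7, so R_E^{DE} = 100 kN and R_D = 128.5 − 100 = 28.48 kN.
Span EF, ΣM about F: R_E^{EF}·7 = 269.5 + 111.7, so R_E^{EF} = 54.46 kN and R_F = 154 − 54.46 = 99.54 kN.
R_E = 100 + 54.46 = 154.5 kN.

R_E = 154.5 kN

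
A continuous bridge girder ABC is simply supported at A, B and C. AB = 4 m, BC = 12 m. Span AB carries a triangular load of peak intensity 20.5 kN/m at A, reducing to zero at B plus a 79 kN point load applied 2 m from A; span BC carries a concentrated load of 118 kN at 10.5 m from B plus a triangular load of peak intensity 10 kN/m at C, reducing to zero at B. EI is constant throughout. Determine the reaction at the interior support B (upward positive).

R_B = 137.2 kN

Insert a hinge at B; M_B is the redundant, and each span becomes simply supported.
Discontinuity in slope at B on the released structure — sum the simple-span end rotations:
  span AB: triangular load, peak 20.5: 7w₀L³/(360EI) = 25.51/EI
  span AB: point load 79 at a = 2: Pab(L + a)/(6LEI) = 79/EI
  span BC: point load 118 at a = 10.5: Pab(L + b)/(6LEI) = 348.5/EI
  span BC: triangular load, peak 10: 7w₀L³/(360EI) = 336/EI
  relative rotation θ_0 = (104.5 + 684.5)/EI = 789/EI
A unit hogging moment at B produces rotation L₁/(3EI) + L₂/(3EI) = 5.333/EI.
Slope continuity at B: θ_0 = M_B·5.333/EI, so M_B = 789/5.333 = 147.9 kN·m (hogging).
Span AB, ΣM about A with M_B applied at B: R_B^{AB}·4 = 212.7 + 147.9, so R_B^{AB} = 90.15 kN and R_A = 120 − 90.15 = 29.85 kN.
Span BC, ΣM about C: R_B^{BC}·12 = 417 + 147.9, so R_B^{BC} = 47.08 kN and R_C = 178 − 47.08 = 130.9 kN.
R_B = 90.15 + 47.08 = 137.2 kN.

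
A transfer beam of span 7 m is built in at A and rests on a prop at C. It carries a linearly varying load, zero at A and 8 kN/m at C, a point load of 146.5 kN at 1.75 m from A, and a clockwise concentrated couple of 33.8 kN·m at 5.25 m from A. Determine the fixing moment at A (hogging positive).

Remove the prop at C; the released (primary) structure is a cantilever built in at A.
Deflection at C on the released cantilever, summing each load's contribution:
  triangular load, peak 8 at the free end: 11w₀L⁴/(120EI) = 1761/EI
  point load 146.5 at a = 1.75: Pa²(3L − a)/(6EI) = 1439/EI
  clockwise couple 33.8 at a = 5.25: M₀a(2L − a)/(2EI) = 776.3/EI
  δ_0 = 3977/EI
Tip deflection under a unit load at C: L³/(3EI) = 114.3/EI.
The prop prevents deflection at C: R_C = δ_0/δ_{CC} = 3977/114.3 = 34.78 kN.
Moment equilibrium about A: M_A = Σ(load moments about A) − R_C·L = 420.8 − 34.78×7 = 177.4 kN·m.

M_A = 177.4 kN·m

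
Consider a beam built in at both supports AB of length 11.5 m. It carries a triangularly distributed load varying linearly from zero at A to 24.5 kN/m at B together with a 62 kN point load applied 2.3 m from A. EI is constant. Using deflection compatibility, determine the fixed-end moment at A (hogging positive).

Release both end moments; the primary structure is a simply-supported span AB with redundants M_A and M_B.
Simple-span end rotations at A and B under the given loads:
  at A: triangular load, peak 24.5: 7w₀L³/(360EI) = 724.5/EI
  at B: triangular load, peak 24.5: w₀L³/(45EI) = 828/EI
  at A: point load 62 at a = 2.3: Pab(L + b)/(6LEI) = 393.6/EI
  at B: point load 62 at a = 2.3: Pab(L + a)/(6LEI) = 262.4/EI
  θ_A0 = 1118/EI,  θ_B0 = 1090/EI
Flexibility coefficients: a unit moment at one end gives L/(3EI) there and L/(6EI) at the far end, so f₁₁ = f₂₂ = 3.833/EI and f₁₂ = f₂₁ = 1.917/EI.
Compatibility — zero rotation at each built-in end:
  3.833 M_A + 1.917 M_B = 1118
  1.917 M_A + 3.833 M_B = 1090
Solving the pair gives M_A = 199.3 kN·m and M_B = 184.8 kN·m (hogging).

M_A = 199.3 kN·m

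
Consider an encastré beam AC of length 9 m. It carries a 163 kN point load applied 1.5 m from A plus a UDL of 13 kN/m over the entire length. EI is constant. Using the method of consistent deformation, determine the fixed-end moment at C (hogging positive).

Take the two fixed-end moments M_A, M_C as redundants; the released structure is the simple span AC.
Simple-span end rotations at A and C under the given loads:
  at A: point load 163 at a = 1.5: Pab(L + b)/(6LEI) = 560.3/EI
  at C: point load 163 at a = 1.5: Pab(L + a)/(6LEI) = 356.6/EI
  at A: UDL 13: wL³/(24EI) = 394.9/EI
  at C: UDL 13: wL³/(24EI) = 394.9/EI
  θ_A0 = 955.2/EI,  θ_C0 = 751.4/EI
Flexibility coefficients: a unit moment at one end gives L/(3EI) there and L/(6EI) at the far end, so f₁₁ = f₂₂ = 3/EI and f₁₂ = f₂₁ = 1.5/EI.
Compatibility — zero rotation at each built-in end:
  3 M_A + 1.5 M_C = 955.2
  1.5 M_A + 3 M_C = 751.4
Solving the pair gives M_A = 257.5 kN·m and M_C = 121.7 kN·m (hogging).

M_C = 121.7 kN·m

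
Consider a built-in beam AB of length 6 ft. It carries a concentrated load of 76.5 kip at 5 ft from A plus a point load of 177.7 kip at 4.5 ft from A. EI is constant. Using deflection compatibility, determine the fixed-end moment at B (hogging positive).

M_B = 203.1 kip·ft

Release both end moments; the primary structure is a simply-supported span AB with redundants M_A and M_B.
Simple-span end rotations at A and B under the given loads:
  at A: point load 76.5 at a = 5: Pab(L + b)/(6LEI) = 74.38/EI
  at B: point load 76.5 at a = 5: Pab(L + a)/(6LEI) = 116.9/EI
  at A: point load 177.7 at a = 4.5: Pab(L + b)/(6LEI) = 249.9/EI
  at B: point load 177.7 at a = 4.5: Pab(L + a)/(6LEI) = 349.8/EI
  θ_A0 = 324.3/EI,  θ_B0 = 466.7/EI
Flexibility coefficients: a unit moment at one end gives L/(3EI) there and L/(6EI) at the far end, so f₁₁ = f₂₂ = 2/EI and f₁₂ = f₂₁ = 1/EI.
Compatibility — zero rotation at each built-in end:
  2 M_A + 1 M_B = 324.3
  1 M_A + 2 M_B = 466.7
Solving the pair gives M_A = 60.6 kip·ft and M_B = 203.1 kip·ft (hogging).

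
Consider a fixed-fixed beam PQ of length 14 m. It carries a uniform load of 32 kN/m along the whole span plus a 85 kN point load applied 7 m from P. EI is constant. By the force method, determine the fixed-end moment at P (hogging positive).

Take the two fixed-end moments M_P, M_Q as redundants; the released structure is the simple span PQ.
Simple-span end rotations at P and Q under the given loads:
  at P: UDL 32: wL³/(24EI) = 3659/EI
  at Q: UDL 32: wL³/(24EI) = 3659/EI
  at P: point load 85 at a = 7: Pab(L + b)/(6LEI) = 1041/EI
  at Q: point load 85 at a = 7: Pab(L + a)/(6LEI) = 1041/EI
  θ_P0 = 4700/EI,  θ_Q0 = 4700/EI
Flexibility coefficients: a unit moment at one end gives L/(3EI) there and L/(6EI) at the far end, so f₁₁ = f₂₂ = 4.667/EI and f₁₂ = f₂₁ = 2.333/EI.
Compatibility — zero rotation at each built-in end:
  4.667 M_P + 2.333 M_Q = 4700
  2.333 M_P + 4.667 M_Q = 4700
Solving the pair gives M_P = 671.4 kN·m and M_Q = 671.4 kN·m (hogging).

M_P = 671.4 kN·m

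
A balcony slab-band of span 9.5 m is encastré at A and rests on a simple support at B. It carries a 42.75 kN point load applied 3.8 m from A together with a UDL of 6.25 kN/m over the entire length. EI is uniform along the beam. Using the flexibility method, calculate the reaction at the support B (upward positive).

Choose R_B as the redundant. The primary structure is the cantilever fixed at A.
Primary-structure tip deflection at B by superposition:
  point load 42.75 at a = 3.8: Pa²(3L − a)/(6EI) = 2541/EI
  UDL 6.25: wL⁴/(8EI) = 6363/EI
  δ_0 = 8905/EI
Tip deflection under a unit load at B: L³/(3EI) = 285.8/EI.
Compatibility at B: δ_0 − R_B·δ_{BB} = 0, so R_B = 8905/285.8 = 31.16 kN.

R_B = 31.16 kN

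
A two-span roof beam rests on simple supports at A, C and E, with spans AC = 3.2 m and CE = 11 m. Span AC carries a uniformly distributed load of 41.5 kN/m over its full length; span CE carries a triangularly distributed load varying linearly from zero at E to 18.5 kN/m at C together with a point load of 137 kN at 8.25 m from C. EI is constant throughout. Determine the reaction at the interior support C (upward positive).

R_C = 275.1 kN

Insert a hinge at C; M_C is the redundant, and each span becomes simply supported.
Discontinuity in slope at C on the released structure — sum the simple-span end rotations:
  span AC: UDL 41.5: wL³/(24EI) = 56.66/EI
  span CE: triangular load, peak 18.5: w₀L³/(45EI) = 547.2/EI
  span CE: point load 137 at a = 8.25: Pab(L + b)/(6LEI) = 647.5/EI
  relative rotation θ_0 = (56.66 + 1195)/EI = 1251/EI
A unit hogging moment at C produces rotation L₁/(3EI) + L₂/(3EI) = 4.733/EI.
Compatibility: M_C·(L₁+L₂)/(3EI) = θ_0, giving M_C = 264.4 kN·m (hogging).
Span AC, ΣM about A with M_C applied at C: R_C^{AC}·3.2 = 212.5 + 264.4, so R_C^{AC} = 149 kN and R_A = 132.8 − 149 = -16.22 kN.
Span CE, ΣM about E: R_C^{CE}·11 = 1123 + 264.4, so R_C^{CE} = 126.1 kN and R_E = 238.8 − 126.1 = 112.6 kN.
R_C = 149 + 126.1 = 275.1 kN.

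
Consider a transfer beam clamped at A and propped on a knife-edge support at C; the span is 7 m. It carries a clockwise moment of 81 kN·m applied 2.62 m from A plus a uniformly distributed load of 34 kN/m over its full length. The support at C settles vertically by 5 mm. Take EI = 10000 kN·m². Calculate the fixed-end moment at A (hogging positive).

Take the reaction at C as the redundant and release it; the primary structure is a cantilever fixed at A.
Primary-structure tip deflection at C by superposition:
  clockwise couple 81 at a = 2.62: M₀a(2L − a)/(2EI) = 1208/EI
  UDL 34: wL⁴/(8EI) = 10204/EI
  δ_0 = 11412/EI
Tip deflection under a unit load at C: L³/(3EI) = 114.3/EI.
With EI = 10000 kN·m²: δ_0 = 1.1412 m and δ_{CC} = 0.011433 m/kN.
Compatibility — the beam at C must follow the support down by 0.005 m: δ_0 − R_C·δ_{CC} = 0.005, so R_C = (1.1412 − 0.005)/0.011433 = 99.37 kN.
Moment equilibrium about A: M_A = Σ(load moments about A) − R_C·L = 914 − 99.37×7 = 218.4 kN·m.

M_A = 218.4 kN·m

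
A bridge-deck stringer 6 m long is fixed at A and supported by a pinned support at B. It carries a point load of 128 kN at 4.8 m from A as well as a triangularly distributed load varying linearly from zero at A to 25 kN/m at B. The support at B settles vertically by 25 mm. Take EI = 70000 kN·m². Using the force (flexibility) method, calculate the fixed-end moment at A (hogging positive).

Choose R_B as the redundant. The primary structure is the cantilever fixed at A.
Downward deflection at the released point B due to the loads:
  point load 128 at a = 4.8: Pa²(3L − a)/(6EI) = 6488/EI
  triangular load, peak 25 at the free end: 11w₀L⁴/(120EI) = 2970/EI
  δ_0 = 9458/EI
Flexibility coefficient — unit upward force at B: δ_{BB} = L³/(3EI) = 72/EI.
With EI = 70000 kN·m²: δ_0 = 0.13512 m and δ_{BB} = 0.001029 m/kN.
Compatibility — the beam at B must follow the support down by 0.025 m: δ_0 − R_B·δ_{BB} = 0.025, so R_B = (0.13512 − 0.025)/0.001029 = 107.1 kN.
Moment equilibrium about A: M_A = Σ(load moments about A) − R_B·L = 914.4 − 107.1×6 = 272.1 kN·m.

M_A = 272.1 kN·m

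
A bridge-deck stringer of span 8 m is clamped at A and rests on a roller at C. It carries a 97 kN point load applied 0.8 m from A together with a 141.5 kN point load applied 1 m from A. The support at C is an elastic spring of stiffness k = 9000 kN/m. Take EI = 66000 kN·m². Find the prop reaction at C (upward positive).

Remove the prop at C; the released (primary) structure is a cantilever built in at A.
Deflection at C on the released cantilever, summing each load's contribution:
  point load 97 at a = 0.8: Pa²(3L − a)/(6EI) = 240/EI
  point load 141.5 at a = 1: Pa²(3L − a)/(6EI) = 542.4/EI
  δ_0 = 782.5/EI
Tip deflection under a unit load at C: L³/(3EI) = 170.7/EI.
With EI = 66000 kN·m²: δ_0 = 0.011855 m and δ_{CC} = 0.002586 m/kN.
Compatibility — the spring shortens by R_C/k under the reaction it provides: δ_0 − R_C·δ_{CC} = R_C/k. With 1/k = 0.000111 m/kN, R_C = δ_0 / (δ_{CC} + 1/k) = 0.011855 / (0.002586 + 0.000111) = 4.396 kN.

R_C = 4.396 kN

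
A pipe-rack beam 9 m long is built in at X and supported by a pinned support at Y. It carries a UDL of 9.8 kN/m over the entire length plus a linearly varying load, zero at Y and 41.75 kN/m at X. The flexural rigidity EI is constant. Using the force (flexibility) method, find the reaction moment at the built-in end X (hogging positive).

Choose R_Y as the redundant. The primary structure is the cantilever fixed at X.
Downward deflection at the released point Y due to the loads:
  UDL 9.8: wL⁴/(8EI) = 8037/EI
  triangular load, peak 41.75 at the fixed end: w₀L⁴/(30EI) = 9131/EI
  δ_0 = 17168/EI
Flexibility coefficient — unit upward force at Y: δ_{YY} = L³/(3EI) = 243/EI.
Compatibility at Y: δ_0 − R_Y·δ_{YY} = 0, so R_Y = 17168/243 = 70.65 kN.
Moment equilibrium about X: M_X = Σ(load moments about X) − R_Y·L = 960.5 − 70.65×9 = 324.7 kN·m.

M_X = 324.7 kN·m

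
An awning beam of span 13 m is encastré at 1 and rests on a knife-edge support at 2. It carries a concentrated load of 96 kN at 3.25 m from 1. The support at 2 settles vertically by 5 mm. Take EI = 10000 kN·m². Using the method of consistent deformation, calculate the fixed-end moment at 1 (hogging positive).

M_1 = 205.6 kN·m

Choose R_2 as the redundant. The primary structure is the cantilever fixed at 1.
Downward deflection at the released point 2 due to the loads:
  point load 96 at a = 3.25: Pa²(3L − a)/(6EI) = 6042/EI
Tip deflection under a unit load at 2: L³/(3EI) = 732.3/EI.
With EI = 10000 kN·m²: δ_0 = 0.60418 m and δ_{22} = 0.073233 m/kN.
Compatibility — the beam at 2 must follow the support down by 0.005 m: δ_0 − R_2·δ_{22} = 0.005, so R_2 = (0.60418 − 0.005)/0.073233 = 8.182 kN.
Moment equilibrium about 1: M_1 = Σ(load moments about 1) − R_2·L = 312 − 8.182×13 = 205.6 kN·m.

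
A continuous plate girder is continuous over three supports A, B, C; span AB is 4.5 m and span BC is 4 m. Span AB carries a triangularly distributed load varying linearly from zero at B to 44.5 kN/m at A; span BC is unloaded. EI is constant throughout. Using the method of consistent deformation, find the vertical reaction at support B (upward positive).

R_B = 46.52 kN

Take M_B as the redundant. Released structure: two simple spans AB and BC with a hinge at B.
Rotations at B on the released spans (each span's end-slope, ×1/EI):
  span AB: triangular load, peak 44.5: 7w₀L³/(360EI) = 78.85/EI
  relative rotation θ_0 = (78.85 + 0)/EI = 78.85/EI
A unit hogging moment at B produces rotation L₁/(3EI) + L₂/(3EI) = 2.833/EI.
Compatibility: M_B·(L₁+L₂)/(3EI) = θ_0, giving M_B = 27.83 kN·m (hogging).
Span AB, ΣM about A with M_B applied at B: R_B^{AB}·4.5 = 150.2 + 27.83, so R_B^{AB} = 39.56 kN and R_A = 100.1 − 39.56 = 60.57 kN.
Span BC, ΣM about C: R_B^{BC}·4 = 0 + 27.83, so R_B^{BC} = 6.957 kN and R_C = 0 − 6.957 = -6.957 kN.
R_B = 39.56 + 6.957 = 46.52 kN.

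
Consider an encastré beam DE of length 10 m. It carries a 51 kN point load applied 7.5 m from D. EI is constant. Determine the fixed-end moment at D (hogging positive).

Release both end moments; the primary structure is a simply-supported span DE with redundants M_D and M_E.
Simple-span end rotations at D and E under the given loads:
  at D: point load 51 at a = 7.5: Pab(L + b)/(6LEI) = 199.2/EI
  at E: point load 51 at a = 7.5: Pab(L + a)/(6LEI) = 278.9/EI
  θ_D0 = 199.2/EI,  θ_E0 = 278.9/EI
Flexibility coefficients: a unit moment at one end gives L/(3EI) there and L/(6EI) at the far end, so f₁₁ = f₂₂ = 3.333/EI and f₁₂ = f₂₁ = 1.667/EI.
Compatibility — zero rotation at each built-in end:
  3.333 M_D + 1.667 M_E = 199.2
  1.667 M_D + 3.333 M_E = 278.9
Solving the pair gives M_D = 23.91 kN·m and M_E = 71.72 kN·m (hogging).

M_D = 23.91 kN·m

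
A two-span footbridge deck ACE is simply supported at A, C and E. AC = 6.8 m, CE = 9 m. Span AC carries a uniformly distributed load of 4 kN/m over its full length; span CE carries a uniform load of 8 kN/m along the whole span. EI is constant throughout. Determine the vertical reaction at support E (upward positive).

R_E = 29.77 kN

Release continuity at C by inserting a hinge; the redundant is the internal moment M_C. The primary structure is two simply-supported spans AC and CE.
Rotations at C on the released spans (each span's end-slope, ×1/EI):
  span AC: UDL 4: wL³/(24EI) = 52.41/EI
  span CE: UDL 8: wL³/(24EI) = 243/EI
  relative rotation θ_0 = (52.41 + 243)/EI = 295.4/EI
A unit hogging moment at C produces rotation L₁/(3EI) + L₂/(3EI) = 5.267/EI.
Slope continuity at C: θ_0 = M_C·5.267/EI, so M_C = 295.4/5.267 = 56.09 kN·m (hogging).
Span CE, ΣM about E: R_C^{CE}·9 = 324 + 56.09, so R_C^{CE} = 42.23 kN and R_E = 72 − 42.23 = 29.77 kN.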